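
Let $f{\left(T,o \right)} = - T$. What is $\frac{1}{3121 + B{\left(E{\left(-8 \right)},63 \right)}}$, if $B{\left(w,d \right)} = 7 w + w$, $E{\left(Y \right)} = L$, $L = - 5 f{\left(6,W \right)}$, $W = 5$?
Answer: $\frac{1}{3361} \approx 0.00029753$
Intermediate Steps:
$L = 30$ ($L = - 5 \left(\left(-1\right) 6\right) = \left(-5\right) \left(-6\right) = 30$)
$E{\left(Y \right)} = 30$
$B{\left(w,d \right)} = 8 w$
$\frac{1}{3121 + B{\left(E{\left(-8 \right)},63 \right)}} = \frac{1}{3121 + 8 \cdot 30} = \frac{1}{3121 + 240} = \frac{1}{3361}$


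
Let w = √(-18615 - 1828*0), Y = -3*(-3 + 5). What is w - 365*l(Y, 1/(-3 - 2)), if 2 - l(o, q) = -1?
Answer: -1095 + I*√18615 ≈ -1095.0 + 136.44*I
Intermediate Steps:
Y = -6 (Y = -3*2 = -6)
l(o, q) = 3 (l(o, q) = 2 - 1*(-1) = 2 + 1 = 3)
w = I*√18615 (w = √(-18615 + 0) = √(-18615) = I*√18615 ≈ 136.44*I)
w - 365*l(Y, 1/(-3 - 2)) = I*√18615 - 365*3 = I*√18615 - 1095 = -1095 + I*√18615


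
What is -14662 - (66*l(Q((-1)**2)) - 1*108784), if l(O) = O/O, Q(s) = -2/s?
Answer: 94056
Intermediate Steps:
l(O) = 1
-14662 - (66*l(Q((-1)**2)) - 1*108784) = -14662 - (66*1 - 1*108784) = -14662 - (66 - 108784) = -14662 - 1*(-108718) = -14662 + 108718 = 94056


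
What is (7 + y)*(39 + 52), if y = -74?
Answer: -6097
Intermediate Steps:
(7 + y)*(39 + 52) = (7 - 74)*(39 + 52) = -67*91 = -6097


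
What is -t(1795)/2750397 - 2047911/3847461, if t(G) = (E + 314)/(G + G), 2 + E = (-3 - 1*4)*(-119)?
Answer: -1348061633135825/2532636149289402 ≈ -0.53228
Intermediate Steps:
E = 831 (E = -2 + (-3 - 1*4)*(-119) = -2 + (-3 - 4)*(-119) = -2 - 7*(-119) = -2 + 833 = 831)
t(G) = 1145/(2*G) (t(G) = (831 + 314)/(G + G) = 1145/((2*G)) = 1145*(1/(2*G)) = 1145/(2*G))
-t(1795)/2750397 - 2047911/3847461 = -1145/(2*1795)/2750397 - 2047911/3847461 = -1145/(2*1795)*(1/2750397) - 2047911*1/3847461 = -1*229/718*(1/2750397) - 682637/1282487 = -229/718*1/2750397 - 682637/1282487 = -229/1974785046 - 682637/1282487 = -1348061633135825/2532636149289402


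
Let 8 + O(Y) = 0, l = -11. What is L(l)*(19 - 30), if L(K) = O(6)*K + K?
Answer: -847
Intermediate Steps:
O(Y) = -8 (O(Y) = -8 + 0 = -8)
L(K) = -7*K (L(K) = -8*K + K = -7*K)
L(l)*(19 - 30) = (-7*(-11))*(19 - 30) = 77*(-11) = -847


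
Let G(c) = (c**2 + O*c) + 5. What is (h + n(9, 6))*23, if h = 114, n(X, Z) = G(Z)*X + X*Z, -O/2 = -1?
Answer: 14835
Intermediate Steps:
O = 2 (O = -2*(-1) = 2)
G(c) = 5 + c**2 + 2*c (G(c) = (c**2 + 2*c) + 5 = 5 + c**2 + 2*c)
n(X, Z) = X*Z + X*(5 + Z**2 + 2*Z) (n(X, Z) = (5 + Z**2 + 2*Z)*X + X*Z = X*(5 + Z**2 + 2*Z) + X*Z = X*Z + X*(5 + Z**2 + 2*Z))
(h + n(9, 6))*23 = (114 + 9*(5 + 6**2 + 3*6))*23 = (114 + 9*(5 + 36 + 18))*23 = (114 + 9*59)*23 = (114 + 531)*23 = 645*23 = 14835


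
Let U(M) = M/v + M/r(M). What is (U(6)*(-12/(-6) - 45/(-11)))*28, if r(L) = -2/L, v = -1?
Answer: -45024/11 ≈ -4093.1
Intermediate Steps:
U(M) = -M - M²/2 (U(M) = M/(-1) + M/((-2/M)) = M*(-1) + M*(-M/2) = -M - M²/2)
(U(6)*(-12/(-6) - 45/(-11)))*28 = (((½)*6*(-2 - 1*6))*(-12/(-6) - 45/(-11)))*28 = (((½)*6*(-2 - 6))*(-12*(-⅙) - 45*(-1/11)))*28 = (((½)*6*(-8))*(2 + 45/11))*28 = -24*67/11*28 = -1608/11*28 = -45024/11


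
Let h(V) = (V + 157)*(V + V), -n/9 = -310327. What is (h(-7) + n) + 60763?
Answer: 2851606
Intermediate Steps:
n = 2792943 (n = -9*(-310327) = 2792943)
h(V) = 2*V*(157 + V) (h(V) = (157 + V)*(2*V) = 2*V*(157 + V))
(h(-7) + n) + 60763 = (2*(-7)*(157 - 7) + 2792943) + 60763 = (2*(-7)*150 + 2792943) + 60763 = (-2100 + 2792943) + 60763 = 2790843 + 60763 = 2851606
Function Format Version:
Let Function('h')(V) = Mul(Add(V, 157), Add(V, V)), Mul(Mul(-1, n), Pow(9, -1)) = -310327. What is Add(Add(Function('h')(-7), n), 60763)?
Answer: 2851606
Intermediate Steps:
n = 2792943 (n = Mul(-9, -310327) = 2792943)
Function('h')(V) = Mul(2, V, Add(157, V)) (Function('h')(V) = Mul(Add(157, V), Mul(2, V)) = Mul(2, V, Add(157, V)))
Add(Add(Function('h')(-7), n), 60763) = Add(Add(Mul(2, -7, Add(157, -7)), 2792943), 60763) = Add(Add(Mul(2, -7, 150), 2792943), 60763) = Add(Add(-2100, 2792943), 60763) = Add(2790843, 60763) = 2851606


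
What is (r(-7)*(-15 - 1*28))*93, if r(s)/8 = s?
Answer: 223944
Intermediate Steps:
r(s) = 8*s
(r(-7)*(-15 - 1*28))*93 = ((8*(-7))*(-15 - 1*28))*93 = -56*(-15 - 28)*93 = -56*(-43)*93 = 2408*93 = 223944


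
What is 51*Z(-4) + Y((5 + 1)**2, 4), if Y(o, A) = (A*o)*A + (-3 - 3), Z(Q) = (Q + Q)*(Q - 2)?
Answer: 3018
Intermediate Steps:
Z(Q) = 2*Q*(-2 + Q) (Z(Q) = (2*Q)*(-2 + Q) = 2*Q*(-2 + Q))
Y(o, A) = -6 + o*A**2 (Y(o, A) = o*A**2 - 6 = -6 + o*A**2)
51*Z(-4) + Y((5 + 1)**2, 4) = 51*(2*(-4)*(-2 - 4)) + (-6 + (5 + 1)**2*4**2) = 51*(2*(-4)*(-6)) + (-6 + 6**2*16) = 51*48 + (-6 + 36*16) = 2448 + (-6 + 576) = 2448 + 570 = 3018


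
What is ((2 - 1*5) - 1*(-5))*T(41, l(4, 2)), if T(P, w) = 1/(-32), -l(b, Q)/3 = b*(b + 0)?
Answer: -1/16 ≈ -0.062500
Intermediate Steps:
l(b, Q) = -3*b² (l(b, Q) = -3*b*(b + 0) = -3*b*b = -3*b²)
T(P, w) = -1/32
((2 - 1*5) - 1*(-5))*T(41, l(4, 2)) = ((2 - 1*5) - 1*(-5))*(-1/32) = ((2 - 5) + 5)*(-1/32) = (-3 + 5)*(-1/32) = 2*(-1/32) = -1/16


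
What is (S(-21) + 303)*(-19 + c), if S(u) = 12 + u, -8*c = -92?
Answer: -2205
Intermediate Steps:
c = 23/2 (c = -⅛*(-92) = 23/2 ≈ 11.500)
(S(-21) + 303)*(-19 + c) = ((12 - 21) + 303)*(-19 + 23/2) = (-9 + 303)*(-15/2) = 294*(-15/2) = -2205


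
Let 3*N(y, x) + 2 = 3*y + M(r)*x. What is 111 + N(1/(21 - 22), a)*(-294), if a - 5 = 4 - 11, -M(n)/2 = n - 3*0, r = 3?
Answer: -575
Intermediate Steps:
M(n) = -2*n (M(n) = -2*(n - 3*0) = -2*(n + 0) = -2*n)
a = -2 (a = 5 + (4 - 11) = 5 - 7 = -2)
N(y, x) = -⅔ + y - 2*x (N(y, x) = -⅔ + (3*y + (-2*3)*x)/3 = -⅔ + (3*y - 6*x)/3 = -⅔ + (-6*x + 3*y)/3 = -⅔ + (y - 2*x) = -⅔ + y - 2*x)
111 + N(1/(21 - 22), a)*(-294) = 111 + (-⅔ + 1/(21 - 22) - 2*(-2))*(-294) = 111 + (-⅔ + 1/(-1) + 4)*(-294) = 111 + (-⅔ - 1 + 4)*(-294) = 111 + (7/3)*(-294) = 111 - 686 = -575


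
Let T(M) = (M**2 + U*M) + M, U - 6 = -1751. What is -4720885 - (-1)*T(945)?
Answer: -5475940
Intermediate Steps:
U = -1745 (U = 6 - 1751 = -1745)
T(M) = M**2 - 1744*M (T(M) = (M**2 - 1745*M) + M = M**2 - 1744*M)
-4720885 - (-1)*T(945) = -4720885 - (-1)*945*(-1744 + 945) = -4720885 - (-1)*945*(-799) = -4720885 - (-1)*(-755055) = -4720885 - 1*755055 = -4720885 - 755055 = -5475940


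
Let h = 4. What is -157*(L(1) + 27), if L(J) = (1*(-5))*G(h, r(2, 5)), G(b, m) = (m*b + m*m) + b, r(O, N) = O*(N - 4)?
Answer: 8321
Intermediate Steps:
r(O, N) = O*(-4 + N)
G(b, m) = b + m² + b*m (G(b, m) = (b*m + m²) + b = (m² + b*m) + b = b + m² + b*m)
L(J) = -80 (L(J) = (1*(-5))*(4 + (2*(-4 + 5))² + 4*(2*(-4 + 5))) = -5*(4 + (2*1)² + 4*(2*1)) = -5*(4 + 2² + 4*2) = -5*(4 + 4 + 8) = -5*16 = -80)
-157*(L(1) + 27) = -157*(-80 + 27) = -157*(-53) = 8321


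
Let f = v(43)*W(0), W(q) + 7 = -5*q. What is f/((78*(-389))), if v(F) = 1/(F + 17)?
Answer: 7/1820520 ≈ 3.8451e-6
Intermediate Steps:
W(q) = -7 - 5*q
v(F) = 1/(17 + F)
f = -7/60 (f = (-7 - 5*0)/(17 + 43) = (-7 + 0)/60 = (1/60)*(-7) = -7/60 ≈ -0.11667)
f/((78*(-389))) = -7/(60*(78*(-389))) = -7/60/(-30342) = -7/60*(-1/30342) = 7/1820520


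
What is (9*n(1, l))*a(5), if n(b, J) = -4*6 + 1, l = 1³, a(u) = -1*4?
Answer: 828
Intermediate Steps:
a(u) = -4
l = 1
n(b, J) = -23 (n(b, J) = -24 + 1 = -23)
(9*n(1, l))*a(5) = (9*(-23))*(-4) = -207*(-4) = 828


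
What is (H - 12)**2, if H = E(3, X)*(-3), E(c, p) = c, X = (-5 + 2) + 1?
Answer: 441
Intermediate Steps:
X = -2 (X = -3 + 1 = -2)
H = -9 (H = 3*(-3) = -9)
(H - 12)**2 = (-9 - 12)**2 = (-21)**2 = 441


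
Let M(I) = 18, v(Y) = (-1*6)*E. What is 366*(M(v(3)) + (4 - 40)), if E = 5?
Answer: -6588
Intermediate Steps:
v(Y) = -30 (v(Y) = -1*6*5 = -6*5 = -30)
366*(M(v(3)) + (4 - 40)) = 366*(18 + (4 - 40)) = 366*(18 - 36) = 366*(-18) = -6588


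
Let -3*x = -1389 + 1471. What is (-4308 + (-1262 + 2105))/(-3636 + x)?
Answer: 297/314 ≈ 0.94586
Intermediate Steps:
x = -82/3 (x = -(-1389 + 1471)/3 = -⅓*82 = -82/3 ≈ -27.333)
(-4308 + (-1262 + 2105))/(-3636 + x) = (-4308 + (-1262 + 2105))/(-3636 - 82/3) = (-4308 + 843)/(-10990/3) = -3465*(-3/10990) = 297/314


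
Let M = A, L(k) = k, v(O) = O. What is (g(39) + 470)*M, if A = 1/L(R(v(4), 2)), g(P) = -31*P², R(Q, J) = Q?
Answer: -46681/4 ≈ -11670.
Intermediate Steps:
A = ¼ (A = 1/4 = ¼ ≈ 0.25000)
M = ¼ ≈ 0.25000
(g(39) + 470)*M = (-31*39² + 470)*(¼) = (-31*1521 + 470)*(¼) = (-47151 + 470)*(¼) = -46681*¼ = -46681/4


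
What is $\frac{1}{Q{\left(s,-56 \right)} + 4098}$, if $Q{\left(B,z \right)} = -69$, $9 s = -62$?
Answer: $\frac{1}{4029} \approx 0.0002482$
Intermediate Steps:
$s = - \frac{62}{9}$ ($s = \frac{1}{9} \left(-62\right) = - \frac{62}{9} \approx -6.8889$)
$\frac{1}{Q{\left(s,-56 \right)} + 4098} = \frac{1}{-69 + 4098} = \frac{1}{4029}$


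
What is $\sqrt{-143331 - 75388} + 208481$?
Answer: $208481 + i \sqrt{218719} \approx 2.0848 \cdot 10^{5} + 467.67 i$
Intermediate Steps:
$\sqrt{-143331 - 75388} + 208481 = \sqrt{-218719} + 208481 = i \sqrt{218719} + 208481 = 208481 + i \sqrt{218719}$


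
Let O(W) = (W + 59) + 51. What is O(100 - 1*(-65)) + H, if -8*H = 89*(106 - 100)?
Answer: 833/4 ≈ 208.25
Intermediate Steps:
H = -267/4 (H = -89*(106 - 100)/8 = -89*6/8 = -1/8*534 = -267/4 ≈ -66.750)
O(W) = 110 + W (O(W) = (59 + W) + 51 = 110 + W)
O(100 - 1*(-65)) + H = (110 + (100 - 1*(-65))) - 267/4 = (110 + (100 + 65)) - 267/4 = (110 + 165) - 267/4 = 275 - 267/4 = 833/4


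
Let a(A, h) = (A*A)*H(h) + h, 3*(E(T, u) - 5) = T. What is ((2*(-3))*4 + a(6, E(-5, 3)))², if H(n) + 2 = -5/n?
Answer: 193600/9 ≈ 21511.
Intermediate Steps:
H(n) = -2 - 5/n
E(T, u) = 5 + T/3
a(A, h) = h + A²*(-2 - 5/h) (a(A, h) = (A*A)*(-2 - 5/h) + h = A²*(-2 - 5/h) + h = h + A²*(-2 - 5/h))
((2*(-3))*4 + a(6, E(-5, 3)))² = ((2*(-3))*4 + ((5 + (⅓)*(-5))² - 1*6²*(5 + 2*(5 + (⅓)*(-5))))/(5 + (⅓)*(-5)))² = (-6*4 + ((5 - 5/3)² - 1*36*(5 + 2*(5 - 5/3)))/(5 - 5/3))² = (-24 + ((10/3)² - 1*36*(5 + 2*(10/3)))/(10/3))² = (-24 + 3*(100/9 - 1*36*(5 + 20/3))/10)² = (-24 + 3*(100/9 - 1*36*35/3)/10)² = (-24 + 3*(100/9 - 420)/10)² = (-24 + (3/10)*(-3680/9))² = (-24 - 368/3)² = (-440/3)² = 193600/9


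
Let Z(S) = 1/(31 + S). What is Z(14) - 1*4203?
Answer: -189134/45 ≈ -4203.0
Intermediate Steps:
Z(14) - 1*4203 = 1/(31 + 14) - 1*4203 = 1/45 - 4203 = -189134/45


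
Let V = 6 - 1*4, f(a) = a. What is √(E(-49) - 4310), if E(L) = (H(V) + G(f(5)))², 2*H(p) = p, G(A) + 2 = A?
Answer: I*√4294 ≈ 65.529*I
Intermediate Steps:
G(A) = -2 + A
V = 2 (V = 6 - 4 = 2)
H(p) = p/2
E(L) = 16 (E(L) = ((½)*2 + (-2 + 5))² = (1 + 3)² = 4² = 16)
√(E(-49) - 4310) = √(16 - 4310) = √(-4294) = I*√4294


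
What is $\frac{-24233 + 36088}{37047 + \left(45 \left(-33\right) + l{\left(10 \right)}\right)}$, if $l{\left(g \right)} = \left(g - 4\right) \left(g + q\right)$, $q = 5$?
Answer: $\frac{11855}{35652} \approx 0.33252$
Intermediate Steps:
$l{\left(g \right)} = \left(-4 + g\right) \left(5 + g\right)$ ($l{\left(g \right)} = \left(g - 4\right) \left(g + 5\right) = \left(-4 + g\right) \left(5 + g\right)$)
$\frac{-24233 + 36088}{37047 + \left(45 \left(-33\right) + l{\left(10 \right)}\right)} = \frac{-24233 + 36088}{37047 + \left(45 \left(-33\right) + \left(-20 + 10 + 10^{2}\right)\right)} = \frac{11855}{37047 + \left(-1485 + \left(-20 + 10 + 100\right)\right)} = \frac{11855}{37047 + \left(-1485 + 90\right)} = \frac{11855}{37047 - 1395} = \frac{11855}{35652}$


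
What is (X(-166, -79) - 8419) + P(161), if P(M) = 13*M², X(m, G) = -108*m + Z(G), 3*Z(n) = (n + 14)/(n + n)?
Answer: 164232533/474 ≈ 3.4648e+5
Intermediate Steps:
Z(n) = (14 + n)/(6*n) (Z(n) = ((n + 14)/(n + n))/3 = ((14 + n)/((2*n)))/3 = ((14 + n)*(1/(2*n)))/3 = ((14 + n)/(2*n))/3 = (14 + n)/(6*n))
X(m, G) = -108*m + (14 + G)/(6*G)
(X(-166, -79) - 8419) + P(161) = ((⅙)*(14 - 79 - 648*(-79)*(-166))/(-79) - 8419) + 13*161² = ((⅙)*(-1/79)*(14 - 79 - 8497872) - 8419) + 13*25921 = ((⅙)*(-1/79)*(-8497937) - 8419) + 336973 = (8497937/474 - 8419) + 336973 = 4507331/474 + 336973 = 164232533/474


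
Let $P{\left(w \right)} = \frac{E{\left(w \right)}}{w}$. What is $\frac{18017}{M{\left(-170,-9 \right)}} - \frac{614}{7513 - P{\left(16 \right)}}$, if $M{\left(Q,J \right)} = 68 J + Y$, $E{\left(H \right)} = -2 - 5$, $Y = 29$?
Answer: $- \frac{2171641047}{70085345} \approx -30.986$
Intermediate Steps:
$E{\left(H \right)} = -7$ ($E{\left(H \right)} = -2 - 5 = -7$)
$M{\left(Q,J \right)} = 29 + 68 J$ ($M{\left(Q,J \right)} = 68 J + 29 = 29 + 68 J$)
$P{\left(w \right)} = - \frac{7}{w}$
$\frac{18017}{M{\left(-170,-9 \right)}} - \frac{614}{7513 - P{\left(16 \right)}} = \frac{18017}{29 + 68 \left(-9\right)} - \frac{614}{7513 - - \frac{7}{16}} = \frac{18017}{29 - 612} - \frac{614}{7513 - \left(-7\right) \frac{1}{16}} = \frac{18017}{-583} - \frac{614}{7513 - - \frac{7}{16}} = 18017 \left(- \frac{1}{583}\right) - \frac{614}{7513 + \frac{7}{16}} = - \frac{18017}{583} - \frac{614}{\frac{120215}{16}} = - \frac{18017}{583} - \frac{9824}{120215} = - \frac{2171641047}{70085345}$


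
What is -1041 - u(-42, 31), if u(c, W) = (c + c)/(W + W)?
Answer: -32229/31 ≈ -1039.6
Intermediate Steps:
u(c, W) = c/W (u(c, W) = (2*c)/((2*W)) = (2*c)*(1/(2*W)) = c/W)
-1041 - u(-42, 31) = -1041 - (-42)/31 = -1041 - 1*(-42/31) = -1041 + 42/31 = -32229/31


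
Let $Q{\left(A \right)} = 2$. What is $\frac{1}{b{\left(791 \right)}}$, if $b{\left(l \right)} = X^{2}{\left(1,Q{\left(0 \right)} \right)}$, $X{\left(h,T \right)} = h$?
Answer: $1$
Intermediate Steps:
$b{\left(l \right)} = 1$ ($b{\left(l \right)} = 1^{2} = 1$)
$\frac{1}{b{\left(791 \right)}} = 1^{-1} = 1$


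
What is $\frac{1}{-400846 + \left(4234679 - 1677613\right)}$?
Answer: $\frac{1}{2156220} \approx 4.6377 \cdot 10^{-7}$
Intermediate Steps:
$\frac{1}{-400846 + \left(4234679 - 1677613\right)} = \frac{1}{-400846 + 2557066} = \frac{1}{2156220}$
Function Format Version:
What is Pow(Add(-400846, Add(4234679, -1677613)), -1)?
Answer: Rational(1, 2156220) ≈ 4.6377e-7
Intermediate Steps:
Pow(Add(-400846, Add(4234679, -1677613)), -1) = Pow(Add(-400846, 2557066), -1) = Pow(2156220, -1) = Rational(1, 2156220)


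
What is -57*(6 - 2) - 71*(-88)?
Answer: 6020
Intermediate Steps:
-57*(6 - 2) - 71*(-88) = -57*4 + 6248 = -228 + 6248 = 6020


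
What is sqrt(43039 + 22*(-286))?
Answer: 3*sqrt(4083) ≈ 191.70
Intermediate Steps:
sqrt(43039 + 22*(-286)) = sqrt(43039 - 6292) = sqrt(36747) = 3*sqrt(4083)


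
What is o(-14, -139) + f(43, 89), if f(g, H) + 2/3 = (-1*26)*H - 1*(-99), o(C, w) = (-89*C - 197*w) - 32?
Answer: 79144/3 ≈ 26381.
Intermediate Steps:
o(C, w) = -32 - 197*w - 89*C (o(C, w) = (-197*w - 89*C) - 32 = -32 - 197*w - 89*C)
f(g, H) = 295/3 - 26*H (f(g, H) = -⅔ + ((-1*26)*H - 1*(-99)) = -⅔ + (-26*H + 99) = -⅔ + (99 - 26*H) = 295/3 - 26*H)
o(-14, -139) + f(43, 89) = (-32 - 197*(-139) - 89*(-14)) + (295/3 - 26*89) = (-32 + 27383 + 1246) + (295/3 - 2314) = 28597 - 6647/3 = 79144/3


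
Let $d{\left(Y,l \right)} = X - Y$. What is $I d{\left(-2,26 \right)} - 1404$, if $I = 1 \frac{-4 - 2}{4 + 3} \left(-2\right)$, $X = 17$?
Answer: $- \frac{9600}{7} \approx -1371.4$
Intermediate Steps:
$d{\left(Y,l \right)} = 17 - Y$
$I = \frac{12}{7}$ ($I = 1 \left(- \frac{6}{7}\right) \left(-2\right) = \left(- \frac{6}{7}\right) \left(-2\right) = \frac{12}{7} \approx 1.7143$)
$I d{\left(-2,26 \right)} - 1404 = \frac{12 \left(17 - -2\right)}{7} - 1404 = \frac{12 \left(17 + 2\right)}{7} - 1404 = \frac{12}{7} \cdot 19 - 1404 = \frac{228}{7} - 1404 = - \frac{9600}{7}$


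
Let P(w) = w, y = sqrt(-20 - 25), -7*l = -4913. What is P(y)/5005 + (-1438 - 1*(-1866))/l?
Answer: 2996/4913 + 3*I*sqrt(5)/5005 ≈ 0.60981 + 0.0013403*I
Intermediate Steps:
l = 4913/7 (l = -1/7*(-4913) = 4913/7 ≈ 701.86)
y = 3*I*sqrt(5) (y = sqrt(-45) = 3*I*sqrt(5) ≈ 6.7082*I)
P(y)/5005 + (-1438 - 1*(-1866))/l = (3*I*sqrt(5))/5005 + (-1438 - 1*(-1866))/(4913/7) = (3*I*sqrt(5))*(1/5005) + (-1438 + 1866)*(7/4913) = 3*I*sqrt(5)/5005 + 428*(7/4913) = 3*I*sqrt(5)/5005 + 2996/4913 = 2996/4913 + 3*I*sqrt(5)/5005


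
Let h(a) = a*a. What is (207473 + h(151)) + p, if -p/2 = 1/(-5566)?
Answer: 640852543/2783 ≈ 2.3027e+5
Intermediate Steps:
p = 1/2783 (p = -2/(-5566) = -2*(-1/5566) = 1/2783 ≈ 0.00035932)
h(a) = a**2
(207473 + h(151)) + p = (207473 + 151**2) + 1/2783 = (207473 + 22801) + 1/2783 = 230274 + 1/2783 = 640852543/2783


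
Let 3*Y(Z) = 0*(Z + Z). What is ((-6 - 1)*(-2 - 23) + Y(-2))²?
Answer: 30625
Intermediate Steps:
Y(Z) = 0 (Y(Z) = (0*(Z + Z))/3 = (0*(2*Z))/3 = (⅓)*0 = 0)
((-6 - 1)*(-2 - 23) + Y(-2))² = ((-6 - 1)*(-2 - 23) + 0)² = (-7*(-25) + 0)² = (175 + 0)² = 175² = 30625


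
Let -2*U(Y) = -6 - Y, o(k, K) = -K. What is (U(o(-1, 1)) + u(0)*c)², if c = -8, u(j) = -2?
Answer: 1369/4 ≈ 342.25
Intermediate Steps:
U(Y) = 3 + Y/2 (U(Y) = -(-6 - Y)/2 = 3 + Y/2)
(U(o(-1, 1)) + u(0)*c)² = ((3 + (-1*1)/2) - 2*(-8))² = ((3 + (½)*(-1)) + 16)² = ((3 - ½) + 16)² = (5/2 + 16)² = (37/2)² = 1369/4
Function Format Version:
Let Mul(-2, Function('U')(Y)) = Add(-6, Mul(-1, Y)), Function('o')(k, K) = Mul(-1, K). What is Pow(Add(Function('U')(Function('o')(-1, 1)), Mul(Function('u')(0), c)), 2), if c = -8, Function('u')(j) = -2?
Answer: Rational(1369, 4) ≈ 342.25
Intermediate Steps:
Function('U')(Y) = Add(3, Mul(Rational(1, 2), Y)) (Function('U')(Y) = Mul(Rational(-1, 2), Add(-6, Mul(-1, Y))) = Add(3, Mul(Rational(1, 2), Y)))
Pow(Add(Function('U')(Function('o')(-1, 1)), Mul(Function('u')(0), c)), 2) = Pow(Add(Add(3, Mul(Rational(1, 2), Mul(-1, 1))), Mul(-2, -8)), 2) = Pow(Add(Add(3, Mul(Rational(1, 2), -1)), 16), 2) = Pow(Add(Add(3, Rational(-1, 2)), 16), 2) = Pow(Add(Rational(5, 2), 16), 2) = Pow(Rational(37, 2), 2) = Rational(1369, 4)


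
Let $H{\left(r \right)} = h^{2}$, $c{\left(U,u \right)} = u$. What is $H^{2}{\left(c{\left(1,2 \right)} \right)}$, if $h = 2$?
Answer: $16$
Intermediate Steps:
$H{\left(r \right)} = 4$ ($H{\left(r \right)} = 2^{2} = 4$)
$H^{2}{\left(c{\left(1,2 \right)} \right)} = 4^{2} = 16$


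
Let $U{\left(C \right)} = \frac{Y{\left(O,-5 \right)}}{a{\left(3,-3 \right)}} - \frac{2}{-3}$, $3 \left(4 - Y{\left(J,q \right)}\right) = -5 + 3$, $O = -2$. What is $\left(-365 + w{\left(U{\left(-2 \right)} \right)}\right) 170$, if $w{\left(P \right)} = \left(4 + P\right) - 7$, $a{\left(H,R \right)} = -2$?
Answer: $- \frac{188530}{3} \approx -62843.0$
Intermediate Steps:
$Y{\left(J,q \right)} = \frac{14}{3}$ ($Y{\left(J,q \right)} = 4 - \frac{-5 + 3}{3} = 4 - - \frac{2}{3} = 4 + \frac{2}{3} = \frac{14}{3}$)
$U{\left(C \right)} = - \frac{5}{3}$ ($U{\left(C \right)} = \frac{14}{3 \left(-2\right)} - \frac{2}{-3} = \frac{14}{3} \left(- \frac{1}{2}\right) - - \frac{2}{3} = - \frac{7}{3} + \frac{2}{3} = - \frac{5}{3}$)
$w{\left(P \right)} = -3 + P$
$\left(-365 + w{\left(U{\left(-2 \right)} \right)}\right) 170 = \left(-365 - \frac{14}{3}\right) 170 = \left(- \frac{1109}{3}\right) 170 = - \frac{188530}{3}$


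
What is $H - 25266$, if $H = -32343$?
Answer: $-57609$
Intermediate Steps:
$H - 25266 = -32343 - 25266 = -57609$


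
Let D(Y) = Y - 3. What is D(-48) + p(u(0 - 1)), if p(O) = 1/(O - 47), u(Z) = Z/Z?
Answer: -2347/46 ≈ -51.022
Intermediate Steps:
u(Z) = 1
D(Y) = -3 + Y
p(O) = 1/(-47 + O)
D(-48) + p(u(0 - 1)) = (-3 - 48) + 1/(-47 + 1) = -51 + 1/(-46) = -51 - 1/46 = -2347/46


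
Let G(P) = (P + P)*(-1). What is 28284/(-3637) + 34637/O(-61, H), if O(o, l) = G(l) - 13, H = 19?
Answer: -127417253/185487 ≈ -686.93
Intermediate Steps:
G(P) = -2*P (G(P) = (2*P)*(-1) = -2*P)
O(o, l) = -13 - 2*l (O(o, l) = -2*l - 13 = -13 - 2*l)
28284/(-3637) + 34637/O(-61, H) = 28284/(-3637) + 34637/(-13 - 2*19) = 28284*(-1/3637) + 34637/(-13 - 38) = -28284/3637 + 34637/(-51) = -28284/3637 + 34637*(-1/51) = -28284/3637 - 34637/51 = -127417253/185487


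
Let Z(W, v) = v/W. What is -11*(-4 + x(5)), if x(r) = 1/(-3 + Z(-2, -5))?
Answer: 66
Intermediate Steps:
x(r) = -2 (x(r) = 1/(-3 - 5/(-2)) = 1/(-3 - 5*(-½)) = 1/(-3 + 5/2) = 1/(-½) = -2)
-11*(-4 + x(5)) = -11*(-4 - 2) = -11*(-6) = 66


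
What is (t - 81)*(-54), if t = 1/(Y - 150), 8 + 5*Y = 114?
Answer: 1408563/322 ≈ 4374.4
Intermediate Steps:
Y = 106/5 (Y = -8/5 + (1/5)*114 = -8/5 + 114/5 = 106/5 ≈ 21.200)
t = -5/644 (t = 1/(106/5 - 150) = 1/(-644/5) = -5/644 ≈ -0.0077640)
(t - 81)*(-54) = (-5/644 - 81)*(-54) = -52169/644*(-54) = 1408563/322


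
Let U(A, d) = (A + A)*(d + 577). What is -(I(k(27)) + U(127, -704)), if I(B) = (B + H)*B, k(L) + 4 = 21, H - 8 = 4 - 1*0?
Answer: 31765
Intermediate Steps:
H = 12 (H = 8 + (4 - 1*0) = 8 + (4 + 0) = 8 + 4 = 12)
k(L) = 17 (k(L) = -4 + 21 = 17)
I(B) = B*(12 + B) (I(B) = (B + 12)*B = (12 + B)*B = B*(12 + B))
U(A, d) = 2*A*(577 + d) (U(A, d) = (2*A)*(577 + d) = 2*A*(577 + d))
-(I(k(27)) + U(127, -704)) = -(17*(12 + 17) + 2*127*(577 - 704)) = -(17*29 + 2*127*(-127)) = -(493 - 32258) = -1*(-31765) = 31765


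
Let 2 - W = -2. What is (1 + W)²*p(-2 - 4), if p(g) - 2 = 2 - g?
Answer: 250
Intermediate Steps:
W = 4 (W = 2 - 1*(-2) = 2 + 2 = 4)
p(g) = 4 - g (p(g) = 2 + (2 - g) = 4 - g)
(1 + W)²*p(-2 - 4) = (1 + 4)²*(4 - (-2 - 4)) = 5²*(4 - 1*(-6)) = 25*(4 + 6) = 25*10 = 250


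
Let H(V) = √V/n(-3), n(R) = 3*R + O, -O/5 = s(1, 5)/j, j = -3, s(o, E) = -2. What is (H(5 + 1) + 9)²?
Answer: 110943/1369 - 54*√6/37 ≈ 77.464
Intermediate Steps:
O = -10/3 (O = -(-10)/(-3) = -(-10)*(-1)/3 = -5*⅔ = -10/3 ≈ -3.3333)
n(R) = -10/3 + 3*R (n(R) = 3*R - 10/3 = -10/3 + 3*R)
H(V) = -3*√V/37 (H(V) = √V/(-10/3 + 3*(-3)) = √V/(-10/3 - 9) = √V/(-37/3) = -3*√V/37)
(H(5 + 1) + 9)² = (-3*√(5 + 1)/37 + 9)² = (-3*√6/37 + 9)² = (9 - 3*√6/37)²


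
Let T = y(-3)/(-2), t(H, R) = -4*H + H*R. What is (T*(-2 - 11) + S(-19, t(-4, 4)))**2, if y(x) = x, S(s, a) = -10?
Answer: 3481/4 ≈ 870.25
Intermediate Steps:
T = 3/2 (T = -3/(-2) = -3*(-1/2) = 3/2 ≈ 1.5000)
(T*(-2 - 11) + S(-19, t(-4, 4)))**2 = (3*(-2 - 11)/2 - 10)**2 = ((3/2)*(-13) - 10)**2 = (-39/2 - 10)**2 = (-59/2)**2 = 3481/4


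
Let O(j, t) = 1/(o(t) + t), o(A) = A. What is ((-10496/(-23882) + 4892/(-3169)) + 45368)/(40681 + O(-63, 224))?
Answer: 769095048606976/689656121376581 ≈ 1.1152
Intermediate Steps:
O(j, t) = 1/(2*t) (O(j, t) = 1/(t + t) = 1/(2*t))
((-10496/(-23882) + 4892/(-3169)) + 45368)/(40681 + O(-63, 224)) = ((-10496/(-23882) + 4892/(-3169)) + 45368)/(40681 + (½)/224) = ((-10496*(-1/23882) + 4892*(-1/3169)) + 45368)/(40681 + (½)*(1/224)) = ((5248/11941 - 4892/3169) + 45368)/(40681 + 1/448) = (-41784460/37841029 + 45368)/(18225089/448) = (1716730019212/37841029)*(448/18225089) = 769095048606976/689656121376581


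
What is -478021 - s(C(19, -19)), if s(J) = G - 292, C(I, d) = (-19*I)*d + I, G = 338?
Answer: -478067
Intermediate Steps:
C(I, d) = I - 19*I*d (C(I, d) = -19*I*d + I = I - 19*I*d)
s(J) = 46 (s(J) = 338 - 292 = 46)
-478021 - s(C(19, -19)) = -478021 - 1*46 = -478021 - 46 = -478067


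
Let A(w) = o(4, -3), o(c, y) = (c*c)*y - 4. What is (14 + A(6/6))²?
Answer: 1444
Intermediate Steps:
o(c, y) = -4 + y*c² (o(c, y) = c²*y - 4 = y*c² - 4 = -4 + y*c²)
A(w) = -52 (A(w) = -4 - 3*4² = -4 - 3*16 = -4 - 48 = -52)
(14 + A(6/6))² = (14 - 52)² = (-38)² = 1444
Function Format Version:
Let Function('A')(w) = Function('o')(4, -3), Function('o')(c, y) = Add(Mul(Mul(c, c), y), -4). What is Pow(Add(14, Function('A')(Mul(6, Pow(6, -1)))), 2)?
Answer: 1444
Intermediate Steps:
Function('o')(c, y) = Add(-4, Mul(y, Pow(c, 2))) (Function('o')(c, y) = Add(Mul(Pow(c, 2), y), -4) = Add(Mul(y, Pow(c, 2)), -4) = Add(-4, Mul(y, Pow(c, 2))))
Function('A')(w) = -52 (Function('A')(w) = Add(-4, Mul(-3, Pow(4, 2))) = Add(-4, Mul(-3, 16)) = Add(-4, -48) = -52)
Pow(Add(14, Function('A')(Mul(6, Pow(6, -1)))), 2) = Pow(Add(14, -52), 2) = Pow(-38, 2) = 1444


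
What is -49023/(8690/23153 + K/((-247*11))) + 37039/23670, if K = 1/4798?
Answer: -26940567576171037699/206264493822330 ≈ -1.3061e+5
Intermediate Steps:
K = 1/4798 ≈ 0.00020842
-49023/(8690/23153 + K/((-247*11))) + 37039/23670 = -49023/(8690/23153 + 1/(4798*((-247*11)))) + 37039/23670 = -49023/(8690*(1/23153) + (1/4798)/(-2717)) + 37039*(1/23670) = -49023/(8690/23153 + (1/4798)*(-1/2717)) + 37039/23670 = -49023/(8690/23153 - 1/13036166) + 37039/23670 = -49023/8714173799/23217411646 + 37039/23670 = -49023*23217411646/8714173799 + 37039/23670 = -1138187171121858/8714173799 + 37039/23670 = -26940567576171037699/206264493822330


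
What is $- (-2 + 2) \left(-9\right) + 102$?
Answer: $102$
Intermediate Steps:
$- (-2 + 2) \left(-9\right) + 102 = \left(-1\right) 0 \left(-9\right) + 102 = 0 \left(-9\right) + 102 = 0 + 102 = 102$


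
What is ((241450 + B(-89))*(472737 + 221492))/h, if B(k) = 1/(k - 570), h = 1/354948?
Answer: 39208489049005685508/659 ≈ 5.9497e+16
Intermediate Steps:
h = 1/354948 ≈ 2.8173e-6
B(k) = 1/(-570 + k)
((241450 + B(-89))*(472737 + 221492))/h = ((241450 + 1/(-570 - 89))*(472737 + 221492))/(1/354948) = ((241450 + 1/(-659))*694229)*354948 = ((241450 - 1/659)*694229)*354948 = ((159115549/659)*694229)*354948 = (110462628466721/659)*354948 = 39208489049005685508/659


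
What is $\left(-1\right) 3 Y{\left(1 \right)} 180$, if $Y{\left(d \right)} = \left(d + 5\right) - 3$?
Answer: $-1620$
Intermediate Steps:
$Y{\left(d \right)} = 2 + d$ ($Y{\left(d \right)} = \left(5 + d\right) - 3 = 2 + d$)
$\left(-1\right) 3 Y{\left(1 \right)} 180 = \left(-1\right) 3 \left(2 + 1\right) 180 = \left(-3\right) 3 \cdot 180 = \left(-9\right) 180 = -1620$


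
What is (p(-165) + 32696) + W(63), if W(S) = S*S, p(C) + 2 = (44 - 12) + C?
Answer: 36530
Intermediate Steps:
p(C) = 30 + C (p(C) = -2 + ((44 - 12) + C) = -2 + (32 + C) = 30 + C)
W(S) = S**2
(p(-165) + 32696) + W(63) = ((30 - 165) + 32696) + 63**2 = (-135 + 32696) + 3969 = 32561 + 3969 = 36530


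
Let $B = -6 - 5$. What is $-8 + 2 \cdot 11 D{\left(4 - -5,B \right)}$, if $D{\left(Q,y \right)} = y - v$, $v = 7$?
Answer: $-404$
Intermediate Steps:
$B = -11$
$D{\left(Q,y \right)} = -7 + y$ ($D{\left(Q,y \right)} = y - 7 = -7 + y$)
$-8 + 2 \cdot 11 D{\left(4 - -5,B \right)} = -8 + 2 \cdot 11 \left(-7 - 11\right) = -8 + 22 \left(-18\right) = -8 - 396 = -404$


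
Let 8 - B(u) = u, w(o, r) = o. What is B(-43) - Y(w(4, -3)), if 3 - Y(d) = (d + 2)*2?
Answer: 60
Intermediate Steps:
B(u) = 8 - u
Y(d) = -1 - 2*d (Y(d) = 3 - (d + 2)*2 = 3 - (2 + d)*2 = 3 - (4 + 2*d) = 3 + (-4 - 2*d) = -1 - 2*d)
B(-43) - Y(w(4, -3)) = (8 - 1*(-43)) - (-1 - 2*4) = (8 + 43) - (-1 - 8) = 51 - 1*(-9) = 51 + 9 = 60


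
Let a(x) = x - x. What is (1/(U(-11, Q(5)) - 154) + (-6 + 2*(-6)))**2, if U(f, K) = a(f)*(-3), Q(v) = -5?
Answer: 7689529/23716 ≈ 324.23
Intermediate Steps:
a(x) = 0
U(f, K) = 0 (U(f, K) = 0*(-3) = 0)
(1/(U(-11, Q(5)) - 154) + (-6 + 2*(-6)))**2 = (1/(0 - 154) + (-6 + 2*(-6)))**2 = (1/(-154) + (-6 - 12))**2 = (-1/154 - 18)**2 = (-2773/154)**2 = 7689529/23716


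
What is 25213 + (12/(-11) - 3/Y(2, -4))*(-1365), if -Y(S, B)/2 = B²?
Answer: 9354091/352 ≈ 26574.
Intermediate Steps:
Y(S, B) = -2*B²
25213 + (12/(-11) - 3/Y(2, -4))*(-1365) = 25213 + (12/(-11) - 3/((-2*(-4)²)))*(-1365) = 25213 + (12*(-1/11) - 3/((-2*16)))*(-1365) = 25213 + (-12/11 - 3/(-32))*(-1365) = 25213 + (-12/11 - 3*(-1/32))*(-1365) = 25213 + (-12/11 + 3/32)*(-1365) = 25213 - 351/352*(-1365) = 25213 + 479115/352 = 9354091/352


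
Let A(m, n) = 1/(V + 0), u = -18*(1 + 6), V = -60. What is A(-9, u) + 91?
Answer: 5459/60 ≈ 90.983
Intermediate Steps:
u = -126 (u = -18*7 = -126)
A(m, n) = -1/60 (A(m, n) = 1/(-60 + 0) = 1/(-60) = -1/60)
A(-9, u) + 91 = -1/60 + 91 = 5459/60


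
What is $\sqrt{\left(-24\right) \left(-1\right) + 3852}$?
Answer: $2 \sqrt{969} \approx 62.258$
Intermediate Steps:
$\sqrt{\left(-24\right) \left(-1\right) + 3852} = \sqrt{24 + 3852} = \sqrt{3876} = 2 \sqrt{969}$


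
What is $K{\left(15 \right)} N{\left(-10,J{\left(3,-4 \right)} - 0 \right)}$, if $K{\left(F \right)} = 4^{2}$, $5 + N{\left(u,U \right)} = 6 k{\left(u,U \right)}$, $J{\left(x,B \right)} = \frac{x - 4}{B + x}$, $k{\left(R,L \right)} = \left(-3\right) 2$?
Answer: $-656$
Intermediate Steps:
$k{\left(R,L \right)} = -6$
$J{\left(x,B \right)} = \frac{-4 + x}{B + x}$
$N{\left(u,U \right)} = -41$ ($N{\left(u,U \right)} = -5 + 6 \left(-6\right) = -5 - 36 = -41$)
$K{\left(F \right)} = 16$
$K{\left(15 \right)} N{\left(-10,J{\left(3,-4 \right)} - 0 \right)} = 16 \left(-41\right) = -656$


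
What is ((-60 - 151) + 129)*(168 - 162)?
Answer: -492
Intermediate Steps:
((-60 - 151) + 129)*(168 - 162) = (-211 + 129)*6 = -82*6 = -492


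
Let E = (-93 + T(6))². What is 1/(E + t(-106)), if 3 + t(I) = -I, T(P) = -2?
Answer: 1/9128 ≈ 0.00010955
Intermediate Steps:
t(I) = -3 - I
E = 9025 (E = (-93 - 2)² = (-95)² = 9025)
1/(E + t(-106)) = 1/(9025 + (-3 - 1*(-106))) = 1/(9025 + (-3 + 106)) = 1/(9025 + 103) = 1/9128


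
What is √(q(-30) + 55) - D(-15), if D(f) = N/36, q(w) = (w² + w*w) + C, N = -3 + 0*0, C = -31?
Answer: 1/12 + 4*√114 ≈ 42.792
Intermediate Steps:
N = -3 (N = -3 + 0 = -3)
q(w) = -31 + 2*w² (q(w) = (w² + w*w) - 31 = (w² + w²) - 31 = 2*w² - 31 = -31 + 2*w²)
D(f) = -1/12 (D(f) = -3/36 = -3*1/36 = -1/12)
√(q(-30) + 55) - D(-15) = √((-31 + 2*(-30)²) + 55) - 1*(-1/12) = √((-31 + 2*900) + 55) + 1/12 = √((-31 + 1800) + 55) + 1/12 = √(1769 + 55) + 1/12 = √1824 + 1/12 = 4*√114 + 1/12 = 1/12 + 4*√114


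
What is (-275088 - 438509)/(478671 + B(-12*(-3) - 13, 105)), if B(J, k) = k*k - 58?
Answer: -713597/489638 ≈ -1.4574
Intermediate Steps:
B(J, k) = -58 + k² (B(J, k) = k² - 58 = -58 + k²)
(-275088 - 438509)/(478671 + B(-12*(-3) - 13, 105)) = (-275088 - 438509)/(478671 + (-58 + 105²)) = -713597/(478671 + (-58 + 11025)) = -713597/(478671 + 10967) = -713597/489638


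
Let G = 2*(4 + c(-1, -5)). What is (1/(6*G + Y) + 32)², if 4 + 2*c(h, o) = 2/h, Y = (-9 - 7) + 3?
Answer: 961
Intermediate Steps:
Y = -13 (Y = -16 + 3 = -13)
c(h, o) = -2 + 1/h (c(h, o) = -2 + (2/h)/2 = -2 + 1/h)
G = 2 (G = 2*(4 + (-2 + 1/(-1))) = 2*(4 + (-2 - 1)) = 2*(4 - 3) = 2*1 = 2)
(1/(6*G + Y) + 32)² = (1/(6*2 - 13) + 32)² = (1/(12 - 13) + 32)² = (1/(-1) + 32)² = (-1 + 32)² = 31² = 961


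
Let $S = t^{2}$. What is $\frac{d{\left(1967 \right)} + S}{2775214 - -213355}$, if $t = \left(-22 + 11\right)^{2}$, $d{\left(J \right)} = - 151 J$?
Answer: $- \frac{282376}{2988569} \approx -0.094485$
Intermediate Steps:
$t = 121$ ($t = \left(-11\right)^{2} = 121$)
$S = 14641$ ($S = 121^{2} = 14641$)
$\frac{d{\left(1967 \right)} + S}{2775214 - -213355} = \frac{\left(-151\right) 1967 + 14641}{2775214 - -213355} = \frac{-297017 + 14641}{2775214 + \left(214174 - 819\right)} = - \frac{282376}{2775214 + 213355} = - \frac{282376}{2988569}$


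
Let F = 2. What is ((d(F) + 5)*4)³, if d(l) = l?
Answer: 21952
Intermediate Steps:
((d(F) + 5)*4)³ = ((2 + 5)*4)³ = (7*4)³ = 28³ = 21952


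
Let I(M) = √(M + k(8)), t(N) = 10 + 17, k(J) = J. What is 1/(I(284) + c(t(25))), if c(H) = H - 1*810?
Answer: -783/612797 - 2*√73/612797 ≈ -0.0013056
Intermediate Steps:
t(N) = 27
I(M) = √(8 + M) (I(M) = √(M + 8) = √(8 + M))
c(H) = -810 + H (c(H) = H - 810 = -810 + H)
1/(I(284) + c(t(25))) = 1/(√(8 + 284) + (-810 + 27)) = 1/(√292 - 783) = 1/(2*√73 - 783) = 1/(-783 + 2*√73)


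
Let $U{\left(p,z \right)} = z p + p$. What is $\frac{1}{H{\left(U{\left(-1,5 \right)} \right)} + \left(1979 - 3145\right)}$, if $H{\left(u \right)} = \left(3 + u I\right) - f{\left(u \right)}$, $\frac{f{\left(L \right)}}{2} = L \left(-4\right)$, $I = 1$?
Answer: $- \frac{1}{1217} \approx -0.00082169$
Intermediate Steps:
$U{\left(p,z \right)} = p + p z$ ($U{\left(p,z \right)} = p z + p = p + p z$)
$f{\left(L \right)} = - 8 L$ ($f{\left(L \right)} = 2 L \left(-4\right) = 2 \left(- 4 L\right) = - 8 L$)
$H{\left(u \right)} = 3 + 9 u$ ($H{\left(u \right)} = \left(3 + u 1\right) - - 8 u = \left(3 + u\right) + 8 u = 3 + 9 u$)
$\frac{1}{H{\left(U{\left(-1,5 \right)} \right)} + \left(1979 - 3145\right)} = \frac{1}{\left(3 + 9 \left(- (1 + 5)\right)\right) + \left(1979 - 3145\right)} = \frac{1}{\left(3 + 9 \left(\left(-1\right) 6\right)\right) + \left(1979 - 3145\right)} = \frac{1}{\left(3 + 9 \left(-6\right)\right) - 1166} = \frac{1}{\left(3 - 54\right) - 1166} = \frac{1}{-51 - 1166} = \frac{1}{-1217} = - \frac{1}{1217}$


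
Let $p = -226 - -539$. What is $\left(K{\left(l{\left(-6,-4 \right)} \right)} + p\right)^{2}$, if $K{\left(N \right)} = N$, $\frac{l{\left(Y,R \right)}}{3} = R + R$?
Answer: $83521$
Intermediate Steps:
$l{\left(Y,R \right)} = 6 R$ ($l{\left(Y,R \right)} = 3 \left(R + R\right) = 3 \cdot 2 R = 6 R$)
$p = 313$ ($p = -226 + 539 = 313$)
$\left(K{\left(l{\left(-6,-4 \right)} \right)} + p\right)^{2} = \left(6 \left(-4\right) + 313\right)^{2} = \left(-24 + 313\right)^{2} = 289^{2} = 83521$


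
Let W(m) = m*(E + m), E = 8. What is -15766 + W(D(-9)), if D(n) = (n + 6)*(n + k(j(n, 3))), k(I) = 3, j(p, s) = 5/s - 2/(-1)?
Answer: -15298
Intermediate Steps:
j(p, s) = 2 + 5/s (j(p, s) = 5/s - 2*(-1) = 5/s + 2 = 2 + 5/s)
D(n) = (3 + n)*(6 + n) (D(n) = (n + 6)*(n + 3) = (6 + n)*(3 + n) = (3 + n)*(6 + n))
W(m) = m*(8 + m)
-15766 + W(D(-9)) = -15766 + (18 + (-9)**2 + 9*(-9))*(8 + (18 + (-9)**2 + 9*(-9))) = -15766 + (18 + 81 - 81)*(8 + (18 + 81 - 81)) = -15766 + 18*(8 + 18) = -15766 + 18*26 = -15766 + 468 = -15298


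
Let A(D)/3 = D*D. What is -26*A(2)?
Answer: -312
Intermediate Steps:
A(D) = 3*D**2 (A(D) = 3*(D*D) = 3*D**2)
-26*A(2) = -78*2**2 = -78*4 = -26*12 = -312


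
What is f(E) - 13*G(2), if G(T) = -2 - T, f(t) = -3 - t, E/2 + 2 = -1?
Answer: 55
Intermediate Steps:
E = -6 (E = -4 + 2*(-1) = -4 - 2 = -6)
f(E) - 13*G(2) = (-3 - 1*(-6)) - 13*(-2 - 1*2) = (-3 + 6) - 13*(-2 - 2) = 3 - 13*(-4) = 3 + 52 = 55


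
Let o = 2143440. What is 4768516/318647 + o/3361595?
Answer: 3342564053740/214232432393 ≈ 15.603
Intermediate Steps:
4768516/318647 + o/3361595 = 4768516/318647 + 2143440/3361595 = 4768516*(1/318647) + 2143440*(1/3361595) = 4768516/318647 + 428688/672319 = 3342564053740/214232432393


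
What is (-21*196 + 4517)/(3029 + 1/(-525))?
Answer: 210525/1590224 ≈ 0.13239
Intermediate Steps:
(-21*196 + 4517)/(3029 + 1/(-525)) = (-4116 + 4517)/(3029 - 1/525) = 401/(1590224/525) = 401*(525/1590224) = 210525/1590224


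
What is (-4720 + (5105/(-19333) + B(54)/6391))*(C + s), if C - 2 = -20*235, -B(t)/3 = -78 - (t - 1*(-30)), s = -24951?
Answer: 17291689008149673/123557203 ≈ 1.3995e+8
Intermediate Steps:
B(t) = 324 + 3*t (B(t) = -3*(-78 - (t - 1*(-30))) = -3*(-78 - (t + 30)) = -3*(-78 - (30 + t)) = -3*(-78 + (-30 - t)) = -3*(-108 - t) = 324 + 3*t)
C = -4698 (C = 2 - 20*235 = 2 - 4700 = -4698)
(-4720 + (5105/(-19333) + B(54)/6391))*(C + s) = (-4720 + (5105/(-19333) + (324 + 3*54)/6391))*(-4698 - 24951) = (-4720 + (5105*(-1/19333) + (324 + 162)*(1/6391)))*(-29649) = (-4720 + (-5105/19333 + 486*(1/6391)))*(-29649) = (-4720 + (-5105/19333 + 486/6391))*(-29649) = (-4720 - 23230217/123557203)*(-29649) = -583213228377/123557203*(-29649) = 17291689008149673/123557203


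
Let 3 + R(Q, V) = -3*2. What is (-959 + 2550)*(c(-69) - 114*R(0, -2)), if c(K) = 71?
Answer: 1745327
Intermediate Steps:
R(Q, V) = -9 (R(Q, V) = -3 - 3*2 = -3 - 6 = -9)
(-959 + 2550)*(c(-69) - 114*R(0, -2)) = (-959 + 2550)*(71 - 114*(-9)) = 1591*(71 + 1026) = 1591*1097 = 1745327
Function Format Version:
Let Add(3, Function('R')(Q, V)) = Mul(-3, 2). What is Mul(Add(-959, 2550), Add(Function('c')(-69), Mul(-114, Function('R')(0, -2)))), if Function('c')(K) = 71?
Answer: 1745327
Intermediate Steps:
Function('R')(Q, V) = -9 (Function('R')(Q, V) = Add(-3, Mul(-3, 2)) = Add(-3, -6) = -9)
Mul(Add(-959, 2550), Add(Function('c')(-69), Mul(-114, Function('R')(0, -2)))) = Mul(Add(-959, 2550), Add(71, Mul(-114, -9))) = Mul(1591, Add(71, 1026)) = Mul(1591, 1097) = 1745327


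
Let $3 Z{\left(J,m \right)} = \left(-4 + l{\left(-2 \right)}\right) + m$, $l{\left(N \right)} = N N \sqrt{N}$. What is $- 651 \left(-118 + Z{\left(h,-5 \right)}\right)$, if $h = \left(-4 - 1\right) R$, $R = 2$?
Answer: $78771 - 868 i \sqrt{2} \approx 78771.0 - 1227.5 i$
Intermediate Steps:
$h = -10$ ($h = \left(-4 - 1\right) 2 = \left(-5\right) 2 = -10$)
$l{\left(N \right)} = N^{\frac{5}{2}}$ ($l{\left(N \right)} = N N^{\frac{3}{2}} = N^{\frac{5}{2}}$)
$Z{\left(J,m \right)} = - \frac{4}{3} + \frac{m}{3} + \frac{4 i \sqrt{2}}{3}$ ($Z{\left(J,m \right)} = \frac{\left(-4 + \left(-2\right)^{\frac{5}{2}}\right) + m}{3} = \frac{\left(-4 + 4 i \sqrt{2}\right) + m}{3} = \frac{-4 + m + 4 i \sqrt{2}}{3} = - \frac{4}{3} + \frac{m}{3} + \frac{4 i \sqrt{2}}{3}$)
$- 651 \left(-118 + Z{\left(h,-5 \right)}\right) = - 651 \left(-118 + \left(- \frac{4}{3} + \frac{1}{3} \left(-5\right) + \frac{4 i \sqrt{2}}{3}\right)\right) = - 651 \left(-118 - \left(3 - \frac{4 i \sqrt{2}}{3}\right)\right) = - 651 \left(-121 + \frac{4 i \sqrt{2}}{3}\right) = 78771 - 868 i \sqrt{2}$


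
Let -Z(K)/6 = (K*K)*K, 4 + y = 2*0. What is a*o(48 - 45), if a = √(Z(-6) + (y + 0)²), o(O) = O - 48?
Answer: -180*√82 ≈ -1630.0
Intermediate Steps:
o(O) = -48 + O
y = -4 (y = -4 + 2*0 = -4 + 0 = -4)
Z(K) = -6*K³ (Z(K) = -6*K*K*K = -6*K²*K = -6*K³)
a = 4*√82 (a = √(-6*(-6)³ + (-4 + 0)²) = √(-6*(-216) + (-4)²) = √(1296 + 16) = √1312 = 4*√82 ≈ 36.222)
a*o(48 - 45) = (4*√82)*(-48 + (48 - 45)) = (4*√82)*(-48 + 3) = (4*√82)*(-45) = -180*√82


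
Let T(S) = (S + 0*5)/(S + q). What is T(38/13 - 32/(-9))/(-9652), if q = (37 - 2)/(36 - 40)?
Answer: 758/2565019 ≈ 0.00029551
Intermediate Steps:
q = -35/4 (q = 35/(-4) = 35*(-¼) = -35/4 ≈ -8.7500)
T(S) = S/(-35/4 + S) (T(S) = (S + 0*5)/(S - 35/4) = (S + 0)/(-35/4 + S) = S/(-35/4 + S))
T(38/13 - 32/(-9))/(-9652) = (4*(38/13 - 32/(-9))/(-35 + 4*(38/13 - 32/(-9))))/(-9652) = (4*(38*(1/13) - 32*(-⅑))/(-35 + 4*(38*(1/13) - 32*(-⅑))))*(-1/9652) = (4*(38/13 + 32/9)/(-35 + 4*(38/13 + 32/9)))*(-1/9652) = (4*(758/117)/(-35 + 4*(758/117)))*(-1/9652) = (4*(758/117)/(-35 + 3032/117))*(-1/9652) = (4*(758/117)/(-1063/117))*(-1/9652) = (4*(758/117)*(-117/1063))*(-1/9652) = -3032/1063*(-1/9652) = 758/2565019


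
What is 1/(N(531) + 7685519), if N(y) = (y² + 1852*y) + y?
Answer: 1/8951423 ≈ 1.1171e-7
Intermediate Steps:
N(y) = y² + 1853*y
1/(N(531) + 7685519) = 1/(531*(1853 + 531) + 7685519) = 1/(531*2384 + 7685519) = 1/(1265904 + 7685519) = 1/8951423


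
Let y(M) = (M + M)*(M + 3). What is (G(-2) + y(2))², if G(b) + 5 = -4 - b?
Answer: 169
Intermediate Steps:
G(b) = -9 - b (G(b) = -5 + (-4 - b) = -9 - b)
y(M) = 2*M*(3 + M) (y(M) = (2*M)*(3 + M) = 2*M*(3 + M))
(G(-2) + y(2))² = ((-9 - 1*(-2)) + 2*2*(3 + 2))² = ((-9 + 2) + 2*2*5)² = (-7 + 20)² = 13² = 169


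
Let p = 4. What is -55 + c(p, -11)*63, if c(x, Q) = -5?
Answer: -370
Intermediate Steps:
-55 + c(p, -11)*63 = -55 - 5*63 = -55 - 315 = -370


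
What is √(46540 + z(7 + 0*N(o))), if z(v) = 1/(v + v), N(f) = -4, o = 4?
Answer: √9121854/14 ≈ 215.73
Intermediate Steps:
z(v) = 1/(2*v)
√(46540 + z(7 + 0*N(o))) = √(46540 + 1/(2*(7 + 0*(-4)))) = √(46540 + 1/(2*(7 + 0))) = √(46540 + (½)/7) = √(46540 + (½)*(⅐)) = √(46540 + 1/14) = √(651561/14) = √9121854/14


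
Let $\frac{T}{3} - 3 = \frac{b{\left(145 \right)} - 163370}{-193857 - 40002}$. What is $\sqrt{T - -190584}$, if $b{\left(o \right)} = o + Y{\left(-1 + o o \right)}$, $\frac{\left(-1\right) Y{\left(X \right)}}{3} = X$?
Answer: $\frac{\sqrt{1158188445673978}}{77953} \approx 436.57$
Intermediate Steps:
$Y{\left(X \right)} = - 3 X$
$b{\left(o \right)} = 3 + o - 3 o^{2}$ ($b{\left(o \right)} = o - 3 \left(-1 + o o\right) = o - 3 \left(-1 + o^{2}\right) = o - \left(-3 + 3 o^{2}\right) = 3 + o - 3 o^{2}$)
$T = \frac{927874}{77953}$ ($T = 9 + 3 \frac{\left(3 + 145 - 3 \cdot 145^{2}\right) - 163370}{-193857 - 40002} = 9 + 3 \frac{\left(3 + 145 - 63075\right) - 163370}{-233859} = 9 + 3 \left(\left(3 + 145 - 63075\right) - 163370\right) \left(- \frac{1}{233859}\right) = 9 + 3 \left(-62927 - 163370\right) \left(- \frac{1}{233859}\right) = 9 + 3 \left(\left(-226297\right) \left(- \frac{1}{233859}\right)\right) = 9 + 3 \cdot \frac{226297}{233859} = 9 + \frac{226297}{77953} = \frac{927874}{77953} \approx 11.903$)
$\sqrt{T - -190584} = \sqrt{\frac{927874}{77953} - -190584} = \sqrt{\frac{927874}{77953} + 190584} = \sqrt{\frac{14857522426}{77953}} = \frac{\sqrt{1158188445673978}}{77953}$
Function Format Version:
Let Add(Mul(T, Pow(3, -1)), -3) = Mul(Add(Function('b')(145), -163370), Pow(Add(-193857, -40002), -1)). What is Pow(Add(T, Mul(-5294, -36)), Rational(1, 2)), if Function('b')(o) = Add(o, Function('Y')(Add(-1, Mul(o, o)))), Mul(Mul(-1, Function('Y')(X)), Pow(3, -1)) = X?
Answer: Mul(Rational(1, 77953), Pow(1158188445673978, Rational(1, 2))) ≈ 436.57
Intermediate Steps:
Function('Y')(X) = Mul(-3, X)
Function('b')(o) = Add(3, o, Mul(-3, Pow(o, 2))) (Function('b')(o) = Add(o, Mul(-3, Add(-1, Mul(o, o)))) = Add(o, Mul(-3, Add(-1, Pow(o, 2)))) = Add(o, Add(3, Mul(-3, Pow(o, 2)))) = Add(3, o, Mul(-3, Pow(o, 2))))
T = Rational(927874, 77953) (T = Add(9, Mul(3, Mul(Add(Add(3, 145, Mul(-3, Pow(145, 2))), -163370), Pow(Add(-193857, -40002), -1)))) = Add(9, Mul(3, Mul(Add(Add(3, 145, Mul(-3, 21025)), -163370), Pow(-233859, -1)))) = Add(9, Mul(3, Mul(Add(Add(3, 145, -63075), -163370), Rational(-1, 233859)))) = Add(9, Mul(3, Mul(Add(-62927, -163370), Rational(-1, 233859)))) = Add(9, Mul(3, Mul(-226297, Rational(-1, 233859)))) = Add(9, Mul(3, Rational(226297, 233859))) = Add(9, Rational(226297, 77953)) = Rational(927874, 77953) ≈ 11.903)
Pow(Add(T, Mul(-5294, -36)), Rational(1, 2)) = Pow(Add(Rational(927874, 77953), Mul(-5294, -36)), Rational(1, 2)) = Pow(Add(Rational(927874, 77953), 190584), Rational(1, 2)) = Pow(Rational(14857522426, 77953), Rational(1, 2)) = Mul(Rational(1, 77953), Pow(1158188445673978, Rational(1, 2)))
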